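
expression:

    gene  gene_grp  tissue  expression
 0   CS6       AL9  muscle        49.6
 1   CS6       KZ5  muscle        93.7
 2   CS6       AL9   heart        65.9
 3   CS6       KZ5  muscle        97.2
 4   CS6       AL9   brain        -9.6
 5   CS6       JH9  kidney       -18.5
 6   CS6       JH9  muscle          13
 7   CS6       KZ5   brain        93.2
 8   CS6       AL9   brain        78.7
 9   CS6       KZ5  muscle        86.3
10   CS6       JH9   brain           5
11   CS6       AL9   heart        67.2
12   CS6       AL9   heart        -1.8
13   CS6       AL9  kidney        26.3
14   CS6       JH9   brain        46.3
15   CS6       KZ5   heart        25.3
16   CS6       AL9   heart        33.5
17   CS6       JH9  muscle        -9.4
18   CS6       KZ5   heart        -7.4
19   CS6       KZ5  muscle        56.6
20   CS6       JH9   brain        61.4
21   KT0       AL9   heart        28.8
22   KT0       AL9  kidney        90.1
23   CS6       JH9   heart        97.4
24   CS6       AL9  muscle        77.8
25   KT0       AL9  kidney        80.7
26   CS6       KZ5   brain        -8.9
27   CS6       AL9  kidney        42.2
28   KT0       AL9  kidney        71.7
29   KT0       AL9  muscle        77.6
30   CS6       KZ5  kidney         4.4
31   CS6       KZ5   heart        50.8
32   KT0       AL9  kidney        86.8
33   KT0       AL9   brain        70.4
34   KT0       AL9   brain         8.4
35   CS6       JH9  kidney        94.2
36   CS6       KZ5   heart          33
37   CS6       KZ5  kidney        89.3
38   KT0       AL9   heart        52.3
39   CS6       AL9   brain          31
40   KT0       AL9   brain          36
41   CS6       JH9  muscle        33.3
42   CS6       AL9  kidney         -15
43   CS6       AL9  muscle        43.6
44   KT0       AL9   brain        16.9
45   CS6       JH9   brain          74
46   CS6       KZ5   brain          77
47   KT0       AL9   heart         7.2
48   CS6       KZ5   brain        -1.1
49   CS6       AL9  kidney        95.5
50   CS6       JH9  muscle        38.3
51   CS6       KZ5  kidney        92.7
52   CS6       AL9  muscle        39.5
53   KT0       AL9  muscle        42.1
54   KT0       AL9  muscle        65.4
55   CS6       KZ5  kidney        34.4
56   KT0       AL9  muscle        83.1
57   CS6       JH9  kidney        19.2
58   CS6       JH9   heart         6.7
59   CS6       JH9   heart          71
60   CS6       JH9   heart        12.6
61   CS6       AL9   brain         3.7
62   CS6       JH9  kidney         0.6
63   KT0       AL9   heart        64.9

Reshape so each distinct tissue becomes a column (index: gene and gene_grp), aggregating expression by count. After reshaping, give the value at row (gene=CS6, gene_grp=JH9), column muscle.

4

Rows with gene=CS6, gene_grp=JH9 and tissue=muscle: expression values are 13, -9.4, 33.3, 38.3.
4 rows match — count = 4.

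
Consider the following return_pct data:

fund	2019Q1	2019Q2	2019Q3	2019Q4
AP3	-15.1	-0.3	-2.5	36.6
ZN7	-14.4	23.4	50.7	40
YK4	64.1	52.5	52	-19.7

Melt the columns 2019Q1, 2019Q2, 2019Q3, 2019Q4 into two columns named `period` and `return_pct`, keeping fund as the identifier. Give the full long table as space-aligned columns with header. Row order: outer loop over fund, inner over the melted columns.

Each (fund, column) pair becomes one row: 3 × 4 = 12 rows.
For example, (AP3, 2019Q1) → return_pct=-15.1.

fund  period  return_pct
AP3   2019Q1  -15.1     
AP3   2019Q2  -0.3      
AP3   2019Q3  -2.5      
AP3   2019Q4  36.6      
ZN7   2019Q1  -14.4     
ZN7   2019Q2  23.4      
ZN7   2019Q3  50.7      
ZN7   2019Q4  40        
YK4   2019Q1  64.1      
YK4   2019Q2  52.5      
YK4   2019Q3  52        
YK4   2019Q4  -19.7     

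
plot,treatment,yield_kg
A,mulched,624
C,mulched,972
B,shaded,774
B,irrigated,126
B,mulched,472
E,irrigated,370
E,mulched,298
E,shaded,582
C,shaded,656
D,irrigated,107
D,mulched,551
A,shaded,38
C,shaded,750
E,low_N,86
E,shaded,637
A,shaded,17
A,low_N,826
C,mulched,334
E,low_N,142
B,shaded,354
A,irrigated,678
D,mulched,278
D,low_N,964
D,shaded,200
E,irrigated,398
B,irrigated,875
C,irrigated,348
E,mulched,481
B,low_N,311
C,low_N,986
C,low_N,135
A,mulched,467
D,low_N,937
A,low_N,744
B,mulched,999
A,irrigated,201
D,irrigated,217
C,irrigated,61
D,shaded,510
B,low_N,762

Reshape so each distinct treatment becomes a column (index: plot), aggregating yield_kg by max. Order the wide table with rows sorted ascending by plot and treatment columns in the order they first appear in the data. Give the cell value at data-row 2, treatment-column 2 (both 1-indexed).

With rows sorted ascending by plot, row 2 is plot=B. treatment columns in first-appearance order: mulched, shaded, irrigated, low_N; column 2 is shaded.
Long rows with plot=B, treatment=shaded: max(774, 354) = 774.

774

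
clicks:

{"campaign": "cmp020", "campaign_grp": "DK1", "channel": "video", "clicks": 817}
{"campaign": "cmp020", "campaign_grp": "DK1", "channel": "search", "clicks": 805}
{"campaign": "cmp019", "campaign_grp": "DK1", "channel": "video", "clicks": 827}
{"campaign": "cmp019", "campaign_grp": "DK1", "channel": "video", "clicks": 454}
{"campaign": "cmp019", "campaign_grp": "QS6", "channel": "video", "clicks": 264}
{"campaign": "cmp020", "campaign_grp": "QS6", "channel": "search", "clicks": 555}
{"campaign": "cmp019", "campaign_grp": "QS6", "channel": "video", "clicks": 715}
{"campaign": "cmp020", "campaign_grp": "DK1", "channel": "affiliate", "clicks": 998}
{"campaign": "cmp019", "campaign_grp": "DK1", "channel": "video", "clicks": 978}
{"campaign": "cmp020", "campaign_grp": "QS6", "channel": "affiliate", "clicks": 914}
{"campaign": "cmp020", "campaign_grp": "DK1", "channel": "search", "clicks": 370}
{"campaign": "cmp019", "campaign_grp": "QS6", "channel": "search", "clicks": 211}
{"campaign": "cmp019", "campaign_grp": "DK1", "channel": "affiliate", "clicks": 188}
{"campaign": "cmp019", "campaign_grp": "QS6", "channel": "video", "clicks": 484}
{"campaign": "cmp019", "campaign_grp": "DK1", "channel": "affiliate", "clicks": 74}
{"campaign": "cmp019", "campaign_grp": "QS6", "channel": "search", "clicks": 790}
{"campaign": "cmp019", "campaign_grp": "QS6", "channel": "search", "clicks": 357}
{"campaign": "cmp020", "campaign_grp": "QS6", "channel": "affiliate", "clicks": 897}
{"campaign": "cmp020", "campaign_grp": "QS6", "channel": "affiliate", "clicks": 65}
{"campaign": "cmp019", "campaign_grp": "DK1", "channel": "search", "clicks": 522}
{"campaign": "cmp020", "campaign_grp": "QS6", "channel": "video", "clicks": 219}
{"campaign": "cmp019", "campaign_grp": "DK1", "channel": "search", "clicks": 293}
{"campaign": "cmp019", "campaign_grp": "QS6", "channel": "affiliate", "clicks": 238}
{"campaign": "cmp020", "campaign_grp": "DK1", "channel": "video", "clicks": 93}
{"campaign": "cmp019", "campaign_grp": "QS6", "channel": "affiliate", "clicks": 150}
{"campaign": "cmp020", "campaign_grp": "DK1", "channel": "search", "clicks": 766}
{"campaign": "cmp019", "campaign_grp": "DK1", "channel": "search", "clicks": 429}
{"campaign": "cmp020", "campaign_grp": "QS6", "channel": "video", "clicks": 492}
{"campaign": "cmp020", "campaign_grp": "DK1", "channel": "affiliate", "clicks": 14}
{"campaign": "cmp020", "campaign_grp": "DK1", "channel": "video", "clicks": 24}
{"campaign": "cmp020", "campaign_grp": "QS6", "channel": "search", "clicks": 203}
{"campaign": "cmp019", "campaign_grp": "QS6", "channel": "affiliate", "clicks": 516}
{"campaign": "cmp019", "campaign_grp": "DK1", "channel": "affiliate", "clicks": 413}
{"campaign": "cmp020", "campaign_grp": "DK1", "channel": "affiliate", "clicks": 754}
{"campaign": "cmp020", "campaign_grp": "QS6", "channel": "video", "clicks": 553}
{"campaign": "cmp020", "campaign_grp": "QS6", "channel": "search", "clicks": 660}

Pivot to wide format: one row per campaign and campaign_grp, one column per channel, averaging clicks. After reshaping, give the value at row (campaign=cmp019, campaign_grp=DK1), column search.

Rows with campaign=cmp019, campaign_grp=DK1 and channel=search: clicks values are 522, 293, 429.
(522 + 293 + 429) / 3 = 414.67.

414.67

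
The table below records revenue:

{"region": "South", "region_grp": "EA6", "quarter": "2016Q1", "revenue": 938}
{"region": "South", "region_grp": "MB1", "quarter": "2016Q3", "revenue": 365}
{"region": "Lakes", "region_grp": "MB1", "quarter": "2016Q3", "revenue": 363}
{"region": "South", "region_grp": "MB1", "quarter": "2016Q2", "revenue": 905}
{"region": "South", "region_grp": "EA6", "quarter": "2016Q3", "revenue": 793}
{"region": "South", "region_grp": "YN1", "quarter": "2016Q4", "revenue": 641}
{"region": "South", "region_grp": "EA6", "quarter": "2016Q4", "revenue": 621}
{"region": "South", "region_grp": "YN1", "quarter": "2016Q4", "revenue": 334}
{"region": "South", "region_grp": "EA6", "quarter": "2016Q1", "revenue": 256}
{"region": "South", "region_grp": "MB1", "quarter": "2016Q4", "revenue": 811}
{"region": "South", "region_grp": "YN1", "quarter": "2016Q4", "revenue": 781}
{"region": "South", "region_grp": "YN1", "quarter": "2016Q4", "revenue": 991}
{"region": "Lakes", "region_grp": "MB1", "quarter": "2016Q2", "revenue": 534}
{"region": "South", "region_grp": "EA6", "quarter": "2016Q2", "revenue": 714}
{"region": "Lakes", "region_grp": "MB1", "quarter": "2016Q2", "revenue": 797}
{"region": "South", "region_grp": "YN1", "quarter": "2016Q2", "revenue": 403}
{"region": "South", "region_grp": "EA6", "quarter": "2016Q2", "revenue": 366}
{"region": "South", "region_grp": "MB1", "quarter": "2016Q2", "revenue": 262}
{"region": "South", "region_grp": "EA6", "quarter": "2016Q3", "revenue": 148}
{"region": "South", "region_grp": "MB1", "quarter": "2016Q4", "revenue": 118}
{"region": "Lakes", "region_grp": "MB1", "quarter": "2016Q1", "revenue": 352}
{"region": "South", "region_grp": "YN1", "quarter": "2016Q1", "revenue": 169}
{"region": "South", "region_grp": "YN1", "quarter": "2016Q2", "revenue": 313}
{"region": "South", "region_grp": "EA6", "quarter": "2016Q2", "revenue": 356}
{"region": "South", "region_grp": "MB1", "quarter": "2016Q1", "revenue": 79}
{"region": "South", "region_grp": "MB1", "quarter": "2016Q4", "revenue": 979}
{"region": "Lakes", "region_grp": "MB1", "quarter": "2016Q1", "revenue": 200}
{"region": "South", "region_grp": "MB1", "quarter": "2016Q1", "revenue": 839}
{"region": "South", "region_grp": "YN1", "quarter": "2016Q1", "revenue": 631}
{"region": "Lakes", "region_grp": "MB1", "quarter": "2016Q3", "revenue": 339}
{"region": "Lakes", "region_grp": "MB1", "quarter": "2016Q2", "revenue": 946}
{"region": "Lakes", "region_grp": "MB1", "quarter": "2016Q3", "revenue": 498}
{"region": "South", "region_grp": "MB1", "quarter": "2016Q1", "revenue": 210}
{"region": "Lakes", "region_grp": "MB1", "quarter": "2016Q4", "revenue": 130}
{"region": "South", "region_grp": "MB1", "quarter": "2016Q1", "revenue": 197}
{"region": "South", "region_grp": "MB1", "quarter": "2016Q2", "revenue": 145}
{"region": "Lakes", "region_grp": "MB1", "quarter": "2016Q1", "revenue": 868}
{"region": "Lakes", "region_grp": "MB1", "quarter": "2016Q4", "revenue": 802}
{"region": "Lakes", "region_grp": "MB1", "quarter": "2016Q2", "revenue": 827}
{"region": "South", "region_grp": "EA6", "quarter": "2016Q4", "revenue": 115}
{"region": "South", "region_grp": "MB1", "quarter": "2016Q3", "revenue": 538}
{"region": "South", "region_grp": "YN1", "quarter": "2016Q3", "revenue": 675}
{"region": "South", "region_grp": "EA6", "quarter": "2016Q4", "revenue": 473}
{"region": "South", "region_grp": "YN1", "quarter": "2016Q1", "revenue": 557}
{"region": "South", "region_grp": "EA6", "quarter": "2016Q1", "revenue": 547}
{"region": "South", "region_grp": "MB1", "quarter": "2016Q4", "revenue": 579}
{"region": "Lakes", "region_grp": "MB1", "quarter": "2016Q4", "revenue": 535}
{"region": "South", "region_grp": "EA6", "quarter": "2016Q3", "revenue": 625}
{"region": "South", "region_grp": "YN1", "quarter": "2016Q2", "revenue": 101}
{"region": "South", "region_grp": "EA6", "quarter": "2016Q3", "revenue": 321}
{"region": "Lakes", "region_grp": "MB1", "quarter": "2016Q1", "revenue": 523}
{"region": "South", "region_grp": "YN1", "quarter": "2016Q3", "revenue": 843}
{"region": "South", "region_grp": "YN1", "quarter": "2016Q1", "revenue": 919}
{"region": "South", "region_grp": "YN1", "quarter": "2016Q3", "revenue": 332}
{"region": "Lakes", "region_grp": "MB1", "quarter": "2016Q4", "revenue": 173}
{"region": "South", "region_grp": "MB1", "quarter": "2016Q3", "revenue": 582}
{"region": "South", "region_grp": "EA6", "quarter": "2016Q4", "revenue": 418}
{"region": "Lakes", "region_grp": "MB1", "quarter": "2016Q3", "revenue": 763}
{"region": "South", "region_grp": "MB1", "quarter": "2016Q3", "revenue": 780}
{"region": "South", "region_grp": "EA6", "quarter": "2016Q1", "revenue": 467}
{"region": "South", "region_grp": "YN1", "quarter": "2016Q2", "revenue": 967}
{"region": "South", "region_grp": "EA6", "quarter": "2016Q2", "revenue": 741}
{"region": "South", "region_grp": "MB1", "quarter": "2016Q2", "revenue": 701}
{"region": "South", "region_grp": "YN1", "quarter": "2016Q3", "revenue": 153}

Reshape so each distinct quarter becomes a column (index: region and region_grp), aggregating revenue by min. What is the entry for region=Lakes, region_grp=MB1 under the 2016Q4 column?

Rows with region=Lakes, region_grp=MB1 and quarter=2016Q4: revenue values are 130, 802, 535, 173.
min(130, 802, 535, 173) = 130.

130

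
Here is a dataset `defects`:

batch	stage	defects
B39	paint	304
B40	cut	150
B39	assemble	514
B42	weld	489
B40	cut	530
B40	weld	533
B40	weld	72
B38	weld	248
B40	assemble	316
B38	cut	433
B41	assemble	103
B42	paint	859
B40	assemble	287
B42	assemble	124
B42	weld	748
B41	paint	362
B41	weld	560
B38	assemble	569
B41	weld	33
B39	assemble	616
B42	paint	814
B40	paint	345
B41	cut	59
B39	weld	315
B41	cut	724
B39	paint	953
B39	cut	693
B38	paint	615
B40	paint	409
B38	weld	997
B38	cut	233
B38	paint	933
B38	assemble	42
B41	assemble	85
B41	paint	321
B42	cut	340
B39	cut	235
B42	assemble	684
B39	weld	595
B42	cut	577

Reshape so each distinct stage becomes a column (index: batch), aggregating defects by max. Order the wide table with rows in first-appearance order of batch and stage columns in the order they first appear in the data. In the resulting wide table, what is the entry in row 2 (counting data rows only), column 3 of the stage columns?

316

With rows in first-appearance order of batch, row 2 is batch=B40. stage columns in first-appearance order: paint, cut, assemble, weld; column 3 is assemble.
Long rows with batch=B40, stage=assemble: max(316, 287) = 316.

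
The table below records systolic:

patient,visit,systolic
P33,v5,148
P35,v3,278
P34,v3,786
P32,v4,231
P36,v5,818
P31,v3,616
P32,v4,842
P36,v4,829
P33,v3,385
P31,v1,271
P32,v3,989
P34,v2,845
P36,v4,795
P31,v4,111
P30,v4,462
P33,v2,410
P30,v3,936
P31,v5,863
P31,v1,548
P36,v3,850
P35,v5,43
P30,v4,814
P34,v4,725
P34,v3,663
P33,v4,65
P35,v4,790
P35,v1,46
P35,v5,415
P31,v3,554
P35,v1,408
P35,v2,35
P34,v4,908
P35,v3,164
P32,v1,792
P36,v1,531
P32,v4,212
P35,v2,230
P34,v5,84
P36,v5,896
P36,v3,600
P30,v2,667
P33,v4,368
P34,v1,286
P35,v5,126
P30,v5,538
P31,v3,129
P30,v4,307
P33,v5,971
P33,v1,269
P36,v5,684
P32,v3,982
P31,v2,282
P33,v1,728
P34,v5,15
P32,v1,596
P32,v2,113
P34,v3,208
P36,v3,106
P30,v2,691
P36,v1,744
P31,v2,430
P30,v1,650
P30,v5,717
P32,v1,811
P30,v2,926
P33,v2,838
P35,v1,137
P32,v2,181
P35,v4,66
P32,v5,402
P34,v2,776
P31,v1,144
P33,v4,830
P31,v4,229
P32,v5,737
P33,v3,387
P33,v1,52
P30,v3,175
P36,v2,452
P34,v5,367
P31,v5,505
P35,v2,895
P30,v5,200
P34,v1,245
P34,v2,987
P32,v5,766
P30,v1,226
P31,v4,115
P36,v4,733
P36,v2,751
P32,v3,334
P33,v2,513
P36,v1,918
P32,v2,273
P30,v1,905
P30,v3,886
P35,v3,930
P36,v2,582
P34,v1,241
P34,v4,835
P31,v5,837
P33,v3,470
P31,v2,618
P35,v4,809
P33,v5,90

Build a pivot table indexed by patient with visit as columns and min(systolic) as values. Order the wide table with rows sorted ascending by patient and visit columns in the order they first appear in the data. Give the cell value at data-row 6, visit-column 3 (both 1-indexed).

With rows sorted ascending by patient, row 6 is patient=P35. visit columns in first-appearance order: v5, v3, v4, v1, v2; column 3 is v4.
Long rows with patient=P35, visit=v4: min(790, 66, 809) = 66.

66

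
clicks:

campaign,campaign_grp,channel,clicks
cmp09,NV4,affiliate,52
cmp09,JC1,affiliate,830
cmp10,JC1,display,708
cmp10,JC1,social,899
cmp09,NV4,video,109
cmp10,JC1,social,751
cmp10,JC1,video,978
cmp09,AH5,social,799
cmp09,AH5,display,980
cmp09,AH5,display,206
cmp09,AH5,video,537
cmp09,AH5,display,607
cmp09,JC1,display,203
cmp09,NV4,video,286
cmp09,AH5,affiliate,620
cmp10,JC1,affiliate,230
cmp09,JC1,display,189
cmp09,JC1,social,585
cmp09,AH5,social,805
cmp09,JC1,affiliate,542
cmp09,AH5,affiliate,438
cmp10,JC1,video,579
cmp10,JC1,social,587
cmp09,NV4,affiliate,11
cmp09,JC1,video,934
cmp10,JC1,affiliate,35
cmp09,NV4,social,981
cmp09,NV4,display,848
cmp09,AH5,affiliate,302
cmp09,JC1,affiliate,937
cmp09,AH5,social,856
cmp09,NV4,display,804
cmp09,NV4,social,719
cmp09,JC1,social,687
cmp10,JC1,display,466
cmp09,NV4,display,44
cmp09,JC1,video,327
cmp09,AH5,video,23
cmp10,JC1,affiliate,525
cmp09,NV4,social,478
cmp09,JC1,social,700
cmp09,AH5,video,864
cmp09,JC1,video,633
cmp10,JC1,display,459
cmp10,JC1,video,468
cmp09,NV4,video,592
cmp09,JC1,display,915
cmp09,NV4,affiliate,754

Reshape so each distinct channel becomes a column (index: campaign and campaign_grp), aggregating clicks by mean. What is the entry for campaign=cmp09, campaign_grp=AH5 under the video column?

474.67

Rows with campaign=cmp09, campaign_grp=AH5 and channel=video: clicks values are 537, 23, 864.
(537 + 23 + 864) / 3 = 474.67.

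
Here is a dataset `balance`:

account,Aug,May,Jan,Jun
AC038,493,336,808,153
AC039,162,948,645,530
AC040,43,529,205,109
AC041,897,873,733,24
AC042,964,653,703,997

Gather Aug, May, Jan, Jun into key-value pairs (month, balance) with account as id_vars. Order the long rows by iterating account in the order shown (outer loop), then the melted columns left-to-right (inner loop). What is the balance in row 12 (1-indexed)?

109

20 rows total (5 × 4). Row 12: index ⌊(12-1)/4⌋ = 2 into account → AC040; (12-1) mod 4 = 3 into the melted columns → Jun.
So row 12 is (AC040, Jun, 109); balance = 109.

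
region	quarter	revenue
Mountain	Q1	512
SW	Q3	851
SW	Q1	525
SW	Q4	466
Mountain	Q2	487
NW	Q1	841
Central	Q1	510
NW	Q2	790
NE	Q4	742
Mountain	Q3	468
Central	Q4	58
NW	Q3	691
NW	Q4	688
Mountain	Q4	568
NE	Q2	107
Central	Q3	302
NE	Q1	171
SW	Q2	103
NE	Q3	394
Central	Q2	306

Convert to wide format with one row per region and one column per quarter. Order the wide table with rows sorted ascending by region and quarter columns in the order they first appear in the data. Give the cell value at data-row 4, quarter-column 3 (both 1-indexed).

688

With rows sorted ascending by region, row 4 is region=NW. quarter columns in first-appearance order: Q1, Q3, Q4, Q2; column 3 is Q4.
Long rows with region=NW, quarter=Q4: revenue = 688.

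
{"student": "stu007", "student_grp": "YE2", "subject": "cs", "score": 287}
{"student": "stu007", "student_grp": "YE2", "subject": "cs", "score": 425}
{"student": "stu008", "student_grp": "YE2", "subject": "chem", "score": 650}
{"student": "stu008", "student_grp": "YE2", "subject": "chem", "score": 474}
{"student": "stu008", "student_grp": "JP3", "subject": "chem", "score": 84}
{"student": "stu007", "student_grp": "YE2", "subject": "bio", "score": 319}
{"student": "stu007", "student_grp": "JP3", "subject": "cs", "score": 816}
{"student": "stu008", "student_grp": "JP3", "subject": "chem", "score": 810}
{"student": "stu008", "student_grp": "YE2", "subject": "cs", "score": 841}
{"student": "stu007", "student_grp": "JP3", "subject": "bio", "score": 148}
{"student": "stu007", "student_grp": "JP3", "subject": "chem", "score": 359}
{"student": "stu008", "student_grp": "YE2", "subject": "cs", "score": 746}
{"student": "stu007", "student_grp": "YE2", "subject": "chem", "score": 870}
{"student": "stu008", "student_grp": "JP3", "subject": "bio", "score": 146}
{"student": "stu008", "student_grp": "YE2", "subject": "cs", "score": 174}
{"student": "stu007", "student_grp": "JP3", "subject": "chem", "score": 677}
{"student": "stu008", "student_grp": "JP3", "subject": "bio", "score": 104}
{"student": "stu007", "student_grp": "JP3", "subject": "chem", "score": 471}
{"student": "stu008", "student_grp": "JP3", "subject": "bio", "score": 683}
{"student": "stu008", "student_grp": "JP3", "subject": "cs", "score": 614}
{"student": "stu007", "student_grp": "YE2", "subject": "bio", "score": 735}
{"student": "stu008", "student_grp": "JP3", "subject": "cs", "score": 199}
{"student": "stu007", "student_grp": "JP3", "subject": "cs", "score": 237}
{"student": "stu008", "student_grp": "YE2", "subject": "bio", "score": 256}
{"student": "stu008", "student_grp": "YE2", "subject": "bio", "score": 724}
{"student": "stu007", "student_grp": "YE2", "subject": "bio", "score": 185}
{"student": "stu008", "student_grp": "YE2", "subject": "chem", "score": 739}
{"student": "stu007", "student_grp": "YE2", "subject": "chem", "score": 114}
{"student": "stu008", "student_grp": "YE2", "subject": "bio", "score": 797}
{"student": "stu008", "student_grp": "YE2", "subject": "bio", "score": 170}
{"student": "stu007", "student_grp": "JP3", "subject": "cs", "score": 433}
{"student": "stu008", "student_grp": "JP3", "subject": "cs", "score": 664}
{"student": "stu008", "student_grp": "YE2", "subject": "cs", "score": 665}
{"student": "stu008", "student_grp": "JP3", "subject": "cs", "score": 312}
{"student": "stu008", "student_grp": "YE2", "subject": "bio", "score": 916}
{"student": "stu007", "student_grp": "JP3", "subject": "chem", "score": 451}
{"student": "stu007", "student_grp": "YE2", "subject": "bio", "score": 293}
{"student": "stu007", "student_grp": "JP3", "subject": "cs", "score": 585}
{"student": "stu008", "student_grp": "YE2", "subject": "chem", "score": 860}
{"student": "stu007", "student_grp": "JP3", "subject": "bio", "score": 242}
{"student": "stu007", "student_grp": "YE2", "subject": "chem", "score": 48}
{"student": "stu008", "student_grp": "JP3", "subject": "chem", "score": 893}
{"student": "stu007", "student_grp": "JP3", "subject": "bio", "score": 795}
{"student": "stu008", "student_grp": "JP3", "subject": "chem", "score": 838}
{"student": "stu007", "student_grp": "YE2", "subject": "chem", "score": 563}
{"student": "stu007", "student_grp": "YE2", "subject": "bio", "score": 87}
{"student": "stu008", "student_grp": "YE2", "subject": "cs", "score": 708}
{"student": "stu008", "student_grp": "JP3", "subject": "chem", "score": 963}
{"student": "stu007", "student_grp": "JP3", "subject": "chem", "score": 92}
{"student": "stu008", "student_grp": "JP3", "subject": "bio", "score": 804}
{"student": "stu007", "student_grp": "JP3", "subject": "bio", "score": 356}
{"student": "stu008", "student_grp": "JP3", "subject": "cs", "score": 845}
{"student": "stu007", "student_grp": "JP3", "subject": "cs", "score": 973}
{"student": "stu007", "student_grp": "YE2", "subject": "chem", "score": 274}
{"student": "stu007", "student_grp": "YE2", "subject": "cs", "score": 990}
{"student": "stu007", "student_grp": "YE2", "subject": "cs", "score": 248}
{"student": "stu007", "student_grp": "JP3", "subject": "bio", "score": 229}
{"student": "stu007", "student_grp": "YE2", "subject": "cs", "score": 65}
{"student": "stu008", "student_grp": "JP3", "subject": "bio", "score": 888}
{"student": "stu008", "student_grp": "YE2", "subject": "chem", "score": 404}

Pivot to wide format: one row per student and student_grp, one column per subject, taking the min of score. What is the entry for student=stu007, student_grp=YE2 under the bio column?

Rows with student=stu007, student_grp=YE2 and subject=bio: score values are 319, 735, 185, 293, 87.
min(319, 735, 185, 293, 87) = 87.

87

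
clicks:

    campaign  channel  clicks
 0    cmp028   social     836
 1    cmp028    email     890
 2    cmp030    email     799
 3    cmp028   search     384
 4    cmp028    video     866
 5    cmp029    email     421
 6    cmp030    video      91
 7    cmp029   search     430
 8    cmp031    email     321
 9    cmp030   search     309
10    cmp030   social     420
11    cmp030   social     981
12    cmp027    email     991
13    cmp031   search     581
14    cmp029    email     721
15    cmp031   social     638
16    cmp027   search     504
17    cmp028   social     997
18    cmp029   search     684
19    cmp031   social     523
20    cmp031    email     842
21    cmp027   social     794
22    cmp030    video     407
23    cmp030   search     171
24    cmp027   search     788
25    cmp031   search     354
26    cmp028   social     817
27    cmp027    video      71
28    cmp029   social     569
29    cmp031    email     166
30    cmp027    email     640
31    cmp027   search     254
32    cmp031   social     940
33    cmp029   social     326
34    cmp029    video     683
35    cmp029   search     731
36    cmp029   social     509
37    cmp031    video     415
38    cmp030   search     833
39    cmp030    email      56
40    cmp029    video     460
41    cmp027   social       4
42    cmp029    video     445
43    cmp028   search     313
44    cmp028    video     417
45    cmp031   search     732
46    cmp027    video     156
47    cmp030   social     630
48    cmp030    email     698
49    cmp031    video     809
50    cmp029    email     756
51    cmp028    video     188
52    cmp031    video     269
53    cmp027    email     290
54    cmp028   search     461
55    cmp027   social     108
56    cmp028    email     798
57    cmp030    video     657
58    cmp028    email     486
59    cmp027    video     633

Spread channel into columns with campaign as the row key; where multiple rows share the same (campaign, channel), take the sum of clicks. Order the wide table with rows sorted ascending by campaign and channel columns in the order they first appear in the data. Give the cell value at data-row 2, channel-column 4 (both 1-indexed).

1471

With rows sorted ascending by campaign, row 2 is campaign=cmp028. channel columns in first-appearance order: social, email, search, video; column 4 is video.
Long rows with campaign=cmp028, channel=video: 866 + 417 + 188 = 1471.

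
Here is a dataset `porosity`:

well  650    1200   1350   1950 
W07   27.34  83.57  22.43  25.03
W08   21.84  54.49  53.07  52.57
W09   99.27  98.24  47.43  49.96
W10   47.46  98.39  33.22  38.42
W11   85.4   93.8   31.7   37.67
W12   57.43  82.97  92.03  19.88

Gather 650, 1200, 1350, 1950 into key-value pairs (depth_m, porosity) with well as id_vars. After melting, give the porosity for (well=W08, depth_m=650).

Unpivoting turns each (well, wide-column) pair into one long row.
The wide cell at row W08, column 650 holds 21.84, so the long row (W08, 650) has porosity=21.84.

21.84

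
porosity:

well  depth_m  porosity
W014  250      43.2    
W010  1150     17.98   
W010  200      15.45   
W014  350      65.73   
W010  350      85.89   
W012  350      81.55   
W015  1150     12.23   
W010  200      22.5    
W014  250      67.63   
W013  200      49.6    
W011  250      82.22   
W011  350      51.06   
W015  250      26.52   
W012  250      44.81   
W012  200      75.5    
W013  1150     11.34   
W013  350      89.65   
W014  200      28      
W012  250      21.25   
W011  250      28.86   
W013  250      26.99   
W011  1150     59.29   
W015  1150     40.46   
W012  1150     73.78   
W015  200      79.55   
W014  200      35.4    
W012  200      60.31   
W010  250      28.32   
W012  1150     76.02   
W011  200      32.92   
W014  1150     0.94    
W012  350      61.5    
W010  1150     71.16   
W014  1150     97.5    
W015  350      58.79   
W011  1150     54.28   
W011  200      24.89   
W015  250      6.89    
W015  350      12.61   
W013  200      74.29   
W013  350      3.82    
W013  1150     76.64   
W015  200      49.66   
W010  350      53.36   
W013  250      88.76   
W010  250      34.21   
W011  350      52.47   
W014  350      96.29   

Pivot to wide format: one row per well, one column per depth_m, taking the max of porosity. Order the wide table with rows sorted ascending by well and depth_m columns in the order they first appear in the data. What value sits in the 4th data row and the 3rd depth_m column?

74.29

With rows sorted ascending by well, row 4 is well=W013. depth_m columns in first-appearance order: 250, 1150, 200, 350; column 3 is 200.
Long rows with well=W013, depth_m=200: max(49.6, 74.29) = 74.29.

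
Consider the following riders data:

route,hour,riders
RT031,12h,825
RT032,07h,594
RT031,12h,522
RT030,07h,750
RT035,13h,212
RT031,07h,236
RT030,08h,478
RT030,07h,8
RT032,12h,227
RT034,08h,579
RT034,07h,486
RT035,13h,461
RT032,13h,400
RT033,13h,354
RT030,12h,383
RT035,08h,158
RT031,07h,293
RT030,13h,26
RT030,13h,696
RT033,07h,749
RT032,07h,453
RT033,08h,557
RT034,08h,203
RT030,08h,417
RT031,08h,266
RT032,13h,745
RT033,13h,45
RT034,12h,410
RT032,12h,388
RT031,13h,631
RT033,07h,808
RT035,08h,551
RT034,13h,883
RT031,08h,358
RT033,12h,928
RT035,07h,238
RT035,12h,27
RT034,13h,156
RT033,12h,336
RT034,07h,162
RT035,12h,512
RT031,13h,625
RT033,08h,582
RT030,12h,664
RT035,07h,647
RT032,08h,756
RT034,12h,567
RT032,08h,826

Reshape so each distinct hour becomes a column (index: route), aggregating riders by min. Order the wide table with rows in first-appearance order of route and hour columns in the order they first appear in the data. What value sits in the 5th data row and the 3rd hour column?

156

With rows in first-appearance order of route, row 5 is route=RT034. hour columns in first-appearance order: 12h, 07h, 13h, 08h; column 3 is 13h.
Long rows with route=RT034, hour=13h: min(883, 156) = 156.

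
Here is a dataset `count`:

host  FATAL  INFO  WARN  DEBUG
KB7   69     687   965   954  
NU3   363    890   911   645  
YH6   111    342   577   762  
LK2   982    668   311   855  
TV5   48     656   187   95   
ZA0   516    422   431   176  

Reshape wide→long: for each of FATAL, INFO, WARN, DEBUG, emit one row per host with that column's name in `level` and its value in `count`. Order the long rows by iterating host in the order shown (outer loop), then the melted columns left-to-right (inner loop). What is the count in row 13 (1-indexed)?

982

24 rows total (6 × 4). Row 13: index ⌊(13-1)/4⌋ = 3 into host → LK2; (13-1) mod 4 = 0 into the melted columns → FATAL.
So row 13 is (LK2, FATAL, 982); count = 982.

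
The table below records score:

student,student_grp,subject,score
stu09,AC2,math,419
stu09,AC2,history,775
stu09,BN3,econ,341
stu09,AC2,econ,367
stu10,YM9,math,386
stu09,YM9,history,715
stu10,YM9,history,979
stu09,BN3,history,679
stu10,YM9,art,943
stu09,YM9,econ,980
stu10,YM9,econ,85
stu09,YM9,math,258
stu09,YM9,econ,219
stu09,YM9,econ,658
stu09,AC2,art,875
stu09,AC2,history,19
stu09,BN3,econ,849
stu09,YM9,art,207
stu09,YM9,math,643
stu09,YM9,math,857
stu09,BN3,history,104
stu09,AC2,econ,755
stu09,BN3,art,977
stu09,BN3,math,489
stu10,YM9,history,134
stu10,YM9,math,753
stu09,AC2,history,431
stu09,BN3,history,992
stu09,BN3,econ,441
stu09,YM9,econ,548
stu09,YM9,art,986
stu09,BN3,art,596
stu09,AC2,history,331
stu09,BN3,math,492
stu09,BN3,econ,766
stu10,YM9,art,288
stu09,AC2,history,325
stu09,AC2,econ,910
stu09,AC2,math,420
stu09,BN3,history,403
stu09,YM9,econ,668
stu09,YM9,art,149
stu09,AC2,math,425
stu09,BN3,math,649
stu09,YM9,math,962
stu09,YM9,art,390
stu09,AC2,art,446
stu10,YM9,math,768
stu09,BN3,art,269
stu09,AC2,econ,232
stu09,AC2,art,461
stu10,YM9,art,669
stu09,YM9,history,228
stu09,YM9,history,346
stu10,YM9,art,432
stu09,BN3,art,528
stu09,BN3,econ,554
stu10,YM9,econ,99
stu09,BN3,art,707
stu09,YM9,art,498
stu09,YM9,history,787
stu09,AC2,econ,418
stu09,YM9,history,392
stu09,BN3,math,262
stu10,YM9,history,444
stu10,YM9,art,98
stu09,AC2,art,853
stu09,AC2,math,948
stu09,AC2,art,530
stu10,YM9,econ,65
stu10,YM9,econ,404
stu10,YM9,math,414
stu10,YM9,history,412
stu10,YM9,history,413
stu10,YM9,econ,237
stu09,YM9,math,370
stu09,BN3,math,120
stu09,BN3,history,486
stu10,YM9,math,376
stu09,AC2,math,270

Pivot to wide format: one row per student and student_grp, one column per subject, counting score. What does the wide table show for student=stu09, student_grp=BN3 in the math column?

5

Rows with student=stu09, student_grp=BN3 and subject=math: score values are 489, 492, 649, 262, 120.
5 rows match — count = 5.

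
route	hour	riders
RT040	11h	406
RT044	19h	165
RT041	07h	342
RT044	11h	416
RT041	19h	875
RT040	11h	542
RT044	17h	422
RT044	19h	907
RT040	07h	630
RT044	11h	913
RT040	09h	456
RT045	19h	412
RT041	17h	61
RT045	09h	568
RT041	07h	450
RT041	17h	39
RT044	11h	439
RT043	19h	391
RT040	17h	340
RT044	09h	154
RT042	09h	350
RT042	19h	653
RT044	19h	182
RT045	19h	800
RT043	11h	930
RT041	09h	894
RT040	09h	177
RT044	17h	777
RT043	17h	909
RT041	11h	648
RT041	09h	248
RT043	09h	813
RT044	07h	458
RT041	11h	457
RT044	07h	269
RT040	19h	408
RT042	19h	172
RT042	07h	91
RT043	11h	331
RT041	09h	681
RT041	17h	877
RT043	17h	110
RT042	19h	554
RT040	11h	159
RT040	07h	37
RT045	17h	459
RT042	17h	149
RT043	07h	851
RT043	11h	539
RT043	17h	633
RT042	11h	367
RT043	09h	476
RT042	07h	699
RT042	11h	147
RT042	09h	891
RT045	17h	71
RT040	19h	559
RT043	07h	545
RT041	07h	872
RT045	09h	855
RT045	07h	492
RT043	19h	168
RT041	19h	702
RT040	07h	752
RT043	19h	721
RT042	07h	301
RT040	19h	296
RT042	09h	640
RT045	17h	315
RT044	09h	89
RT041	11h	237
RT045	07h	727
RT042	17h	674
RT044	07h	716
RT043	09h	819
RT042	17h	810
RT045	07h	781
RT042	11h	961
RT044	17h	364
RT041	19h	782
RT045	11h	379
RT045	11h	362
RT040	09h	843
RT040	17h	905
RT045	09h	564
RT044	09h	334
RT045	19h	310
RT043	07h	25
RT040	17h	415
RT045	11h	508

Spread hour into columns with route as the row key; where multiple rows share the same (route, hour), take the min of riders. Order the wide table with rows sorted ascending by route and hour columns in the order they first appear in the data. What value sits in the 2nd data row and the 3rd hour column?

With rows sorted ascending by route, row 2 is route=RT041. hour columns in first-appearance order: 11h, 19h, 07h, 17h, 09h; column 3 is 07h.
Long rows with route=RT041, hour=07h: min(342, 450, 872) = 342.

342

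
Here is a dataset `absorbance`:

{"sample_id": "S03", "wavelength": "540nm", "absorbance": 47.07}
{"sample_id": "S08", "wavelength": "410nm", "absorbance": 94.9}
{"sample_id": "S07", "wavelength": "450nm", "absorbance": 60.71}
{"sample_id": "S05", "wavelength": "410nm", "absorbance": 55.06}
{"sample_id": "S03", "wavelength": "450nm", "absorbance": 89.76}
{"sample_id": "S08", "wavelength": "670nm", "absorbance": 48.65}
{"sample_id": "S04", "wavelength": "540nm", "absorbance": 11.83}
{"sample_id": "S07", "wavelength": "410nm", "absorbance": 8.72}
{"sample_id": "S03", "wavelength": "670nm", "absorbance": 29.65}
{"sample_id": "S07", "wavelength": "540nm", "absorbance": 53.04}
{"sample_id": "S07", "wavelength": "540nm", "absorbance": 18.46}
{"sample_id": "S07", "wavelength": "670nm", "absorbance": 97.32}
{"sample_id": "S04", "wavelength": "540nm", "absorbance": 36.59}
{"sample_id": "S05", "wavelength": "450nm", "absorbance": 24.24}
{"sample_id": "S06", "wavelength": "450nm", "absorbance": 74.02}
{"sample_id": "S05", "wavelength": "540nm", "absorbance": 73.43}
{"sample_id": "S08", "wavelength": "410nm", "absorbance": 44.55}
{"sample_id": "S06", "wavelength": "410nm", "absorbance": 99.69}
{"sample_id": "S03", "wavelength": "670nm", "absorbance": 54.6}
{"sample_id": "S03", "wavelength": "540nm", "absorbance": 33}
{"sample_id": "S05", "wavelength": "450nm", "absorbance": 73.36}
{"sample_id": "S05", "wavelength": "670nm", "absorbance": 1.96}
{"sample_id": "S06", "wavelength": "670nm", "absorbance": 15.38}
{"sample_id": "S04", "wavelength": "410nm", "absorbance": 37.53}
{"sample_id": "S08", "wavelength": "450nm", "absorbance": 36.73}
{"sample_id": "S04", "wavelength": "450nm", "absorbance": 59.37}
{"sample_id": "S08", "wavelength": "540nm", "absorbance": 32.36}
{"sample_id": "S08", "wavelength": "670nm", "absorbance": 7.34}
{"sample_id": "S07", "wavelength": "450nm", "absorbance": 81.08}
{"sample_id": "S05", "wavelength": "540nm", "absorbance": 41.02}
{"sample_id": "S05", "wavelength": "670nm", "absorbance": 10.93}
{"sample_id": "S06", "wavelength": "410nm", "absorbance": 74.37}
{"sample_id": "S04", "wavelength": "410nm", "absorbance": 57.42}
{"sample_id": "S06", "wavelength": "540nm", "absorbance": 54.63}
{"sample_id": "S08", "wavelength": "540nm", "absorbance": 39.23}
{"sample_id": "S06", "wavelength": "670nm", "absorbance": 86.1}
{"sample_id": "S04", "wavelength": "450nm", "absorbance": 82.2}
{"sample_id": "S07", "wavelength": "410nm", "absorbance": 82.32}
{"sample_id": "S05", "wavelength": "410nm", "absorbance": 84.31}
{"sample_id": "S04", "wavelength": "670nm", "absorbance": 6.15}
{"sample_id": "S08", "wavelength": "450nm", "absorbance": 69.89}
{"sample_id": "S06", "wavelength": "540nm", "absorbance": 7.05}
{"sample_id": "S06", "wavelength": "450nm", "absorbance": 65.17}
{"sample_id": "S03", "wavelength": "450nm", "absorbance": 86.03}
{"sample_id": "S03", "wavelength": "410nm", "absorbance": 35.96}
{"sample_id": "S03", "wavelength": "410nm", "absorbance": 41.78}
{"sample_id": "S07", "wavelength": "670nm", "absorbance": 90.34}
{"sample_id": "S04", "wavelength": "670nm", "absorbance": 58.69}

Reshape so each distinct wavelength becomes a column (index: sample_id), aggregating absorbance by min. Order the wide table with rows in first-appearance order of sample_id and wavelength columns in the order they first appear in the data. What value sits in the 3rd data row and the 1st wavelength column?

With rows in first-appearance order of sample_id, row 3 is sample_id=S07. wavelength columns in first-appearance order: 540nm, 410nm, 450nm, 670nm; column 1 is 540nm.
Long rows with sample_id=S07, wavelength=540nm: min(53.04, 18.46) = 18.46.

18.46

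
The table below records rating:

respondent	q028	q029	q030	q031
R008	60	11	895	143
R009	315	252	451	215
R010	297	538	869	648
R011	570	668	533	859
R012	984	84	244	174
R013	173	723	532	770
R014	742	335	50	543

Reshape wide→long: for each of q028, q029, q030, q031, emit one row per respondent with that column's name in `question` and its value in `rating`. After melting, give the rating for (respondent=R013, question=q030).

Unpivoting turns each (respondent, wide-column) pair into one long row.
The wide cell at row R013, column q030 holds 532, so the long row (R013, q030) has rating=532.

532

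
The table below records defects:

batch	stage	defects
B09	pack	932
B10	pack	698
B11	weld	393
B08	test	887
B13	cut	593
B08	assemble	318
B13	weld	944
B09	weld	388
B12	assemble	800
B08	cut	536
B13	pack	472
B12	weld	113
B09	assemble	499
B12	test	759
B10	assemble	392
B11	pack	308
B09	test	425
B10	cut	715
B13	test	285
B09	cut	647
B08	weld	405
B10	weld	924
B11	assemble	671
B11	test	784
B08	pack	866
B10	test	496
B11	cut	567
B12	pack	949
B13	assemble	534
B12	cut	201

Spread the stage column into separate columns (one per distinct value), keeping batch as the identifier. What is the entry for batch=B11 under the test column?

Wide layout: rows indexed by batch, columns are the 5 distinct stage values (pack, weld, test, cut, assemble).
Cell (batch=B11, stage=test) draws from the long row where batch=B11 and stage=test, which has defects=784.

784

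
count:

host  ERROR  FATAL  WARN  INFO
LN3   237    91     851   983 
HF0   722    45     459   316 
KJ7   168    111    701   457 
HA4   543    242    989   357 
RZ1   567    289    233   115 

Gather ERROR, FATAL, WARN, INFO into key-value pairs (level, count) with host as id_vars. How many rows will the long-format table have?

20

5 host values × 4 melted columns = 20 rows.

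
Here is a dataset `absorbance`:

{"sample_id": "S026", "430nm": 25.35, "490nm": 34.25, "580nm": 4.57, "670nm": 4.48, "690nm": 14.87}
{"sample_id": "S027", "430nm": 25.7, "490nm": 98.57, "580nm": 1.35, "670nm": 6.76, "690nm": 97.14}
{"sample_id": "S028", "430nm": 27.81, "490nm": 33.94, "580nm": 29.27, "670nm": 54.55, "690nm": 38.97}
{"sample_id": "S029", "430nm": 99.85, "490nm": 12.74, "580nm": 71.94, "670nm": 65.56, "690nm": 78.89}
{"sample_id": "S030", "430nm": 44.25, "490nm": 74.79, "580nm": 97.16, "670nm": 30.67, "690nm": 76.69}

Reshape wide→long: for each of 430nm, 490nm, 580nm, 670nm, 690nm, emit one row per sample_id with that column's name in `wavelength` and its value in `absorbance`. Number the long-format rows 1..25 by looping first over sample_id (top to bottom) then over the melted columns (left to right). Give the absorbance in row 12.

33.94

25 rows total (5 × 5). Row 12: index ⌊(12-1)/5⌋ = 2 into sample_id → S028; (12-1) mod 5 = 1 into the melted columns → 490nm.
So row 12 is (S028, 490nm, 33.94); absorbance = 33.94.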